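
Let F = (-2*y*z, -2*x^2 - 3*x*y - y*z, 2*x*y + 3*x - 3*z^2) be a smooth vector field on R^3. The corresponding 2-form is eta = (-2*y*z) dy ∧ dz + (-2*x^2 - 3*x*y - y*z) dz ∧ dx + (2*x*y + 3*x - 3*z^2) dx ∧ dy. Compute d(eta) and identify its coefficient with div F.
d(eta) = (-3*x - 7*z) dx ∧ dy ∧ dz; div F = -3*x - 7*z

For a 2-form in R^3 of the form above, applying d gives a 3-form with coefficient ∂P/∂x + ∂Q/∂y + ∂R/∂z:
  ∂P/∂x = 0
  ∂Q/∂y = -3*x - z
  ∂R/∂z = -6*z
Sum = -3*x - 7*z, which is exactly div F.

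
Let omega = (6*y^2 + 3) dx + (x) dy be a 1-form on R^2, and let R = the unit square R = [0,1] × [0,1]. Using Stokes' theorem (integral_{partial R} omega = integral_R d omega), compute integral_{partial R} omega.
integral_(partial R) omega = -5

Stokes: integral_partial_R omega = integral_R d omega with d omega = (∂Q/∂x - ∂P/∂y) dx ∧ dy.
  ∂Q/∂x = 1
  ∂P/∂y = 12*y
  integrand = ∂Q/∂x - ∂P/∂y = 1 - 12*y.
Integrating over R: integral_0^1 integral_0^1 (1 - 12*y) dx dy = -5.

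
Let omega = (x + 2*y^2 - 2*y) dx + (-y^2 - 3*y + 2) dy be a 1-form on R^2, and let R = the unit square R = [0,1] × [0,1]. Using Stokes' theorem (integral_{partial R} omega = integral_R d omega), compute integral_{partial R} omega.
integral_(partial R) omega = 0

Stokes: integral_partial_R omega = integral_R d omega with d omega = (∂Q/∂x - ∂P/∂y) dx ∧ dy.
  ∂Q/∂x = 0
  ∂P/∂y = 4*y - 2
  integrand = ∂Q/∂x - ∂P/∂y = 2 - 4*y.
Integrating over R: integral_0^1 integral_0^1 (2 - 4*y) dx dy = 0.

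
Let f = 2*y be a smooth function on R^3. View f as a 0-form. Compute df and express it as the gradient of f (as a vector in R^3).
df = (0) dx + (2) dy + (0) dz; grad f = (0, 2, 0)

For a 0-form f, d f = (∂f/∂x) dx + (∂f/∂y) dy + (∂f/∂z) dz. The components of the vector representation are exactly the entries of grad f in Cartesian coordinates:
  ∂f/∂x = 0
  ∂f/∂y = 2
  ∂f/∂z = 0.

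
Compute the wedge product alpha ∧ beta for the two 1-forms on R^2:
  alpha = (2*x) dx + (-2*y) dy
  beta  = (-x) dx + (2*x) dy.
alpha ∧ beta = (2*x*(2*x - y)) dx ∧ dy

Distribute the wedge, using dx_i ∧ dx_j = -dx_j ∧ dx_i and dx_i ∧ dx_i = 0. For each pair (i, j) with i < j, the coefficient of dx_i ∧ dx_j in alpha ∧ beta is (alpha_i * beta_j - alpha_j * beta_i). Collecting: alpha ∧ beta = (2*x*(2*x - y)) dx ∧ dy.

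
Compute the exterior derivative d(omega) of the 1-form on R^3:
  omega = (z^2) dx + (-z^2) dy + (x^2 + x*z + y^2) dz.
d(omega) = (2*x - z) dx ∧ dz + (2*y + 2*z) dy ∧ dz

For a 1-form omega = sum_i f_i dx_i, the exterior derivative is
  d(omega) = sum_{i < j} (∂f_j/∂x_i - ∂f_i/∂x_j) dx_i ∧ dx_j.
  coefficient of dx ∧ dz: ∂f_3/∂x - ∂f_1/∂z = ∂(x^2 + x*z + y^2)/∂x - ∂(z^2)/∂z = 2*x - z
  coefficient of dy ∧ dz: ∂f_3/∂y - ∂f_2/∂z = ∂(x^2 + x*z + y^2)/∂y - ∂(-z^2)/∂z = 2*y + 2*z
Assembling: d(omega) = (2*x - z) dx ∧ dz + (2*y + 2*z) dy ∧ dz.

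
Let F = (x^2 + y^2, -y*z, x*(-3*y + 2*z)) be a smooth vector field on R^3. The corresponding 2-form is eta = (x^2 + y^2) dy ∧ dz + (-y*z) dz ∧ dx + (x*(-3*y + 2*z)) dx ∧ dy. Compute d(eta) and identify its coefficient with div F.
d(eta) = (4*x - z) dx ∧ dy ∧ dz; div F = 4*x - z

For a 2-form in R^3 of the form above, applying d gives a 3-form with coefficient ∂P/∂x + ∂Q/∂y + ∂R/∂z:
  ∂P/∂x = 2*x
  ∂Q/∂y = -z
  ∂R/∂z = 2*x
Sum = 4*x - z, which is exactly div F.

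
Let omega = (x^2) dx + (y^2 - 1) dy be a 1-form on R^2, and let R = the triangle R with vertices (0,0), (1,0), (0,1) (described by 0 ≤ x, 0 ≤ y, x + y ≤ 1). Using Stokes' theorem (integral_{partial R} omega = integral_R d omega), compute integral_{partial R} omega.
integral_(partial R) omega = 0

Stokes: integral_partial_R omega = integral_R d omega with d omega = (∂Q/∂x - ∂P/∂y) dx ∧ dy.
  ∂Q/∂x = 0
  ∂P/∂y = 0
  integrand = ∂Q/∂x - ∂P/∂y = 0.
Integrating over R: integral_0^1 integral_0^{1-x} (0) dy dx = 0.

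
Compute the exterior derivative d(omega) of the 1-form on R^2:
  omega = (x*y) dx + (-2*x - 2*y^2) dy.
d(omega) = (-x - 2) dx ∧ dy

For a 1-form omega = sum_i f_i dx_i, the exterior derivative is
  d(omega) = sum_{i < j} (∂f_j/∂x_i - ∂f_i/∂x_j) dx_i ∧ dx_j.
  coefficient of dx ∧ dy: ∂f_2/∂x - ∂f_1/∂y = ∂(-2*x - 2*y^2)/∂x - ∂(x*y)/∂y = -x - 2
Assembling: d(omega) = (-x - 2) dx ∧ dy.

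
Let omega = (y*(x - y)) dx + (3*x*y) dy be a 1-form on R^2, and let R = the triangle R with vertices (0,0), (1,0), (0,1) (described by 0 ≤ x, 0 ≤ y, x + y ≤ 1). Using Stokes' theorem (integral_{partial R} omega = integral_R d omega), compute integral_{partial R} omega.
integral_(partial R) omega = 2/3

Stokes: integral_partial_R omega = integral_R d omega with d omega = (∂Q/∂x - ∂P/∂y) dx ∧ dy.
  ∂Q/∂x = 3*y
  ∂P/∂y = x - 2*y
  integrand = ∂Q/∂x - ∂P/∂y = -x + 5*y.
Integrating over R: integral_0^1 integral_0^{1-x} (-x + 5*y) dy dx = 2/3.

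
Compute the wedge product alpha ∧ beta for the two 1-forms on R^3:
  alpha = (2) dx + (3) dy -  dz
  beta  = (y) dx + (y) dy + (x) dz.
alpha ∧ beta = (-y) dx ∧ dy + (2*x + y) dx ∧ dz + (3*x + y) dy ∧ dz

Distribute the wedge, using dx_i ∧ dx_j = -dx_j ∧ dx_i and dx_i ∧ dx_i = 0. For each pair (i, j) with i < j, the coefficient of dx_i ∧ dx_j in alpha ∧ beta is (alpha_i * beta_j - alpha_j * beta_i). Collecting: alpha ∧ beta = (-y) dx ∧ dy + (2*x + y) dx ∧ dz + (3*x + y) dy ∧ dz.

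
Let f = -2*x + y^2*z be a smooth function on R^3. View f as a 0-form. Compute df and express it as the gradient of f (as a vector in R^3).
df = (-2) dx + (2*y*z) dy + (y^2) dz; grad f = (-2, 2*y*z, y^2)

For a 0-form f, d f = (∂f/∂x) dx + (∂f/∂y) dy + (∂f/∂z) dz. The components of the vector representation are exactly the entries of grad f in Cartesian coordinates:
  ∂f/∂x = -2
  ∂f/∂y = 2*y*z
  ∂f/∂z = y^2.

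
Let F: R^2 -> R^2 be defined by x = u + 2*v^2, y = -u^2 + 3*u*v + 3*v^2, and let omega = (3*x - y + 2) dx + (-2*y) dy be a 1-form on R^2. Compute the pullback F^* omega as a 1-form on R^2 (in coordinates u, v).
F^* omega = (-4*u^3 + 18*u^2*v + u^2 - 6*u*v^2 - 3*u*v + 3*u - 18*v^3 + 3*v^2 + 2) du + (6*u^3 - 2*u^2*v - 66*u*v^2 + 12*u*v - 24*v^3 + 8*v) dv

Using F^*(f dg) = (f ∘ F) d(g ∘ F), substitute each coordinate x_i by F_i(u, v) in f_i, and replace dx_i by d F_i = (∂F_i/∂u) du + (∂F_i/∂v) dv.
  For the x component: f_1(F) = u^2 - 3*u*v + 3*u + 3*v^2 + 2; d F_1 = (1) du + (4*v) dv
  For the y component: f_2(F) = 2*u^2 - 6*u*v - 6*v^2; d F_2 = (-2*u + 3*v) du + (3*u + 6*v) dv
Combining and collecting du, dv coefficients:
  coeff of du: -4*u^3 + 18*u^2*v + u^2 - 6*u*v^2 - 3*u*v + 3*u - 18*v^3 + 3*v^2 + 2
  coeff of dv: 6*u^3 - 2*u^2*v - 66*u*v^2 + 12*u*v - 24*v^3 + 8*v
F^* omega = (-4*u^3 + 18*u^2*v + u^2 - 6*u*v^2 - 3*u*v + 3*u - 18*v^3 + 3*v^2 + 2) du + (6*u^3 - 2*u^2*v - 66*u*v^2 + 12*u*v - 24*v^3 + 8*v) dv.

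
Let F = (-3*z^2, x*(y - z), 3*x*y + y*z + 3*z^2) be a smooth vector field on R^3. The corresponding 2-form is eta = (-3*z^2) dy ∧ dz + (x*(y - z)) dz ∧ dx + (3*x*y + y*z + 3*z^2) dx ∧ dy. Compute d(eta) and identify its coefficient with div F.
d(eta) = (x + y + 6*z) dx ∧ dy ∧ dz; div F = x + y + 6*z

For a 2-form in R^3 of the form above, applying d gives a 3-form with coefficient ∂P/∂x + ∂Q/∂y + ∂R/∂z:
  ∂P/∂x = 0
  ∂Q/∂y = x
  ∂R/∂z = y + 6*z
Sum = x + y + 6*z, which is exactly div F.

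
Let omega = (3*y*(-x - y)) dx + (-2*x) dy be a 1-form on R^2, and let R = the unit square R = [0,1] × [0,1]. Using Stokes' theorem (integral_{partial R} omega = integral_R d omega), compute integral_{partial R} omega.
integral_(partial R) omega = 5/2

Stokes: integral_partial_R omega = integral_R d omega with d omega = (∂Q/∂x - ∂P/∂y) dx ∧ dy.
  ∂Q/∂x = -2
  ∂P/∂y = -3*x - 6*y
  integrand = ∂Q/∂x - ∂P/∂y = 3*x + 6*y - 2.
Integrating over R: integral_0^1 integral_0^1 (3*x + 6*y - 2) dx dy = 5/2.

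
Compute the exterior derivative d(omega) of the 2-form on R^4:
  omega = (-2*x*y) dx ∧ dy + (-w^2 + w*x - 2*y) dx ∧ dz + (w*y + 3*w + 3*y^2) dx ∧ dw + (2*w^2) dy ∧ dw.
d(omega) = (2) dx ∧ dy ∧ dz + (-2*w + x) dx ∧ dz ∧ dw + (-w - 6*y) dx ∧ dy ∧ dw

For a 2-form omega = sum_{i<j} g_{ij} dx_i ∧ dx_j, the exterior derivative is
  d(omega) = sum_{i<j} d(g_{ij}) ∧ dx_i ∧ dx_j = sum_{i<j, k} (∂g_{ij}/∂x_k) dx_k ∧ dx_i ∧ dx_j.
Expand each term, using dx_k ∧ dx_i ∧ dx_j = sgn(permutation) dx_{(a)} ∧ dx_{(b)} ∧ dx_{(c)} with (a < b < c) sorted:
  d(-w^2 + w*x - 2*y) includes (∂/∂y)(-w^2 + w*x - 2*y) dy = (-2) dy, which multiplied by dx ∧ dz gives (2) dx ∧ dy ∧ dz
  d(-w^2 + w*x - 2*y) includes (∂/∂w)(-w^2 + w*x - 2*y) dw = (-2*w + x) dw, which multiplied by dx ∧ dz gives (-2*w + x) dx ∧ dz ∧ dw
  d(w*y + 3*w + 3*y^2) includes (∂/∂y)(w*y + 3*w + 3*y^2) dy = (w + 6*y) dy, which multiplied by dx ∧ dw gives (-w - 6*y) dx ∧ dy ∧ dw
Collecting like 3-forms: d(omega) = (2) dx ∧ dy ∧ dz + (-2*w + x) dx ∧ dz ∧ dw + (-w - 6*y) dx ∧ dy ∧ dw.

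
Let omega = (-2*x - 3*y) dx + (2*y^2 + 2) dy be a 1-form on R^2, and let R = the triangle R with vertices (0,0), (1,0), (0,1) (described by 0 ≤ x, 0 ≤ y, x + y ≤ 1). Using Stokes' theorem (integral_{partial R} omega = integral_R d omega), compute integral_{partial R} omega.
integral_(partial R) omega = 3/2

Stokes: integral_partial_R omega = integral_R d omega with d omega = (∂Q/∂x - ∂P/∂y) dx ∧ dy.
  ∂Q/∂x = 0
  ∂P/∂y = -3
  integrand = ∂Q/∂x - ∂P/∂y = 3.
Integrating over R: integral_0^1 integral_0^{1-x} (3) dy dx = 3/2.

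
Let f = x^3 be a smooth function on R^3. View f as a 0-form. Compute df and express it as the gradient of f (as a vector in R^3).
df = (3*x^2) dx + (0) dy + (0) dz; grad f = (3*x^2, 0, 0)

For a 0-form f, d f = (∂f/∂x) dx + (∂f/∂y) dy + (∂f/∂z) dz. The components of the vector representation are exactly the entries of grad f in Cartesian coordinates:
  ∂f/∂x = 3*x^2
  ∂f/∂y = 0
  ∂f/∂z = 0.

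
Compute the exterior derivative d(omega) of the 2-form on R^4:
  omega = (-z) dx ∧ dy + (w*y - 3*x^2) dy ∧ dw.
d(omega) = (-1) dx ∧ dy ∧ dz + (-6*x) dx ∧ dy ∧ dw

For a 2-form omega = sum_{i<j} g_{ij} dx_i ∧ dx_j, the exterior derivative is
  d(omega) = sum_{i<j} d(g_{ij}) ∧ dx_i ∧ dx_j = sum_{i<j, k} (∂g_{ij}/∂x_k) dx_k ∧ dx_i ∧ dx_j.
Expand each term, using dx_k ∧ dx_i ∧ dx_j = sgn(permutation) dx_{(a)} ∧ dx_{(b)} ∧ dx_{(c)} with (a < b < c) sorted:
  d(-z) includes (∂/∂z)(-z) dz = (-1) dz, which multiplied by dx ∧ dy gives (-1) dx ∧ dy ∧ dz
  d(w*y - 3*x^2) includes (∂/∂x)(w*y - 3*x^2) dx = (-6*x) dx, which multiplied by dy ∧ dw gives (-6*x) dx ∧ dy ∧ dw
Collecting like 3-forms: d(omega) = (-1) dx ∧ dy ∧ dz + (-6*x) dx ∧ dy ∧ dw.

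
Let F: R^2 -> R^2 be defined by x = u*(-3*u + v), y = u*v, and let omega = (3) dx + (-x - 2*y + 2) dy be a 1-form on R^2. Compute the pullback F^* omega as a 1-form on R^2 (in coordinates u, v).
F^* omega = (3*u^2*v - 3*u*v^2 - 18*u + 5*v) du + (u*(3*u^2 - 3*u*v + 5)) dv

Using F^*(f dg) = (f ∘ F) d(g ∘ F), substitute each coordinate x_i by F_i(u, v) in f_i, and replace dx_i by d F_i = (∂F_i/∂u) du + (∂F_i/∂v) dv.
  For the x component: f_1(F) = 3; d F_1 = (-6*u + v) du + (u) dv
  For the y component: f_2(F) = 3*u^2 - 3*u*v + 2; d F_2 = (v) du + (u) dv
Combining and collecting du, dv coefficients:
  coeff of du: 3*u^2*v - 3*u*v^2 - 18*u + 5*v
  coeff of dv: u*(3*u^2 - 3*u*v + 5)
F^* omega = (3*u^2*v - 3*u*v^2 - 18*u + 5*v) du + (u*(3*u^2 - 3*u*v + 5)) dv.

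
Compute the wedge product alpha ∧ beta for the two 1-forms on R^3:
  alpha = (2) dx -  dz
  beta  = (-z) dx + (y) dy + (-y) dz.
alpha ∧ beta = (2*y) dx ∧ dy + (-2*y - z) dx ∧ dz + (y) dy ∧ dz

Distribute the wedge, using dx_i ∧ dx_j = -dx_j ∧ dx_i and dx_i ∧ dx_i = 0. For each pair (i, j) with i < j, the coefficient of dx_i ∧ dx_j in alpha ∧ beta is (alpha_i * beta_j - alpha_j * beta_i). Collecting: alpha ∧ beta = (2*y) dx ∧ dy + (-2*y - z) dx ∧ dz + (y) dy ∧ dz.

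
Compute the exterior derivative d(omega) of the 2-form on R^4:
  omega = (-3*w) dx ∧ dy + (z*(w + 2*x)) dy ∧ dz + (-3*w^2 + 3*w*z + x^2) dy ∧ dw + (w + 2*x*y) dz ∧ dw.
d(omega) = (2*x - 3) dx ∧ dy ∧ dw + (2*z) dx ∧ dy ∧ dz + (-3*w + 2*x + z) dy ∧ dz ∧ dw + (2*y) dx ∧ dz ∧ dw

For a 2-form omega = sum_{i<j} g_{ij} dx_i ∧ dx_j, the exterior derivative is
  d(omega) = sum_{i<j} d(g_{ij}) ∧ dx_i ∧ dx_j = sum_{i<j, k} (∂g_{ij}/∂x_k) dx_k ∧ dx_i ∧ dx_j.
Expand each term, using dx_k ∧ dx_i ∧ dx_j = sgn(permutation) dx_{(a)} ∧ dx_{(b)} ∧ dx_{(c)} with (a < b < c) sorted:
  d(-3*w) includes (∂/∂w)(-3*w) dw = (-3) dw, which multiplied by dx ∧ dy gives (-3) dx ∧ dy ∧ dw
  d(z*(w + 2*x)) includes (∂/∂x)(z*(w + 2*x)) dx = (2*z) dx, which multiplied by dy ∧ dz gives (2*z) dx ∧ dy ∧ dz
  d(z*(w + 2*x)) includes (∂/∂w)(z*(w + 2*x)) dw = (z) dw, which multiplied by dy ∧ dz gives (z) dy ∧ dz ∧ dw
  d(-3*w^2 + 3*w*z + x^2) includes (∂/∂x)(-3*w^2 + 3*w*z + x^2) dx = (2*x) dx, which multiplied by dy ∧ dw gives (2*x) dx ∧ dy ∧ dw
  d(-3*w^2 + 3*w*z + x^2) includes (∂/∂z)(-3*w^2 + 3*w*z + x^2) dz = (3*w) dz, which multiplied by dy ∧ dw gives (-3*w) dy ∧ dz ∧ dw
  d(w + 2*x*y) includes (∂/∂x)(w + 2*x*y) dx = (2*y) dx, which multiplied by dz ∧ dw gives (2*y) dx ∧ dz ∧ dw
  d(w + 2*x*y) includes (∂/∂y)(w + 2*x*y) dy = (2*x) dy, which multiplied by dz ∧ dw gives (2*x) dy ∧ dz ∧ dw
Collecting like 3-forms: d(omega) = (2*x - 3) dx ∧ dy ∧ dw + (2*z) dx ∧ dy ∧ dz + (-3*w + 2*x + z) dy ∧ dz ∧ dw + (2*y) dx ∧ dz ∧ dw.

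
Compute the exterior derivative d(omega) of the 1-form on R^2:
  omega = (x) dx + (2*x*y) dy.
d(omega) = (2*y) dx ∧ dy

For a 1-form omega = sum_i f_i dx_i, the exterior derivative is
  d(omega) = sum_{i < j} (∂f_j/∂x_i - ∂f_i/∂x_j) dx_i ∧ dx_j.
  coefficient of dx ∧ dy: ∂f_2/∂x - ∂f_1/∂y = ∂(2*x*y)/∂x - ∂(x)/∂y = 2*y
Assembling: d(omega) = (2*y) dx ∧ dy.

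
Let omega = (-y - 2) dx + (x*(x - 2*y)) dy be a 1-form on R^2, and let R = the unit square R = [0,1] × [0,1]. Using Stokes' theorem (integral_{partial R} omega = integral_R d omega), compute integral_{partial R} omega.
integral_(partial R) omega = 1

Stokes: integral_partial_R omega = integral_R d omega with d omega = (∂Q/∂x - ∂P/∂y) dx ∧ dy.
  ∂Q/∂x = 2*x - 2*y
  ∂P/∂y = -1
  integrand = ∂Q/∂x - ∂P/∂y = 2*x - 2*y + 1.
Integrating over R: integral_0^1 integral_0^1 (2*x - 2*y + 1) dx dy = 1.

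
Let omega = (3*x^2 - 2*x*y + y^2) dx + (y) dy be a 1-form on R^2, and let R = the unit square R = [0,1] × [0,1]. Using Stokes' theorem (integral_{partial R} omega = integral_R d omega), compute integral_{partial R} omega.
integral_(partial R) omega = 0

Stokes: integral_partial_R omega = integral_R d omega with d omega = (∂Q/∂x - ∂P/∂y) dx ∧ dy.
  ∂Q/∂x = 0
  ∂P/∂y = -2*x + 2*y
  integrand = ∂Q/∂x - ∂P/∂y = 2*x - 2*y.
Integrating over R: integral_0^1 integral_0^1 (2*x - 2*y) dx dy = 0.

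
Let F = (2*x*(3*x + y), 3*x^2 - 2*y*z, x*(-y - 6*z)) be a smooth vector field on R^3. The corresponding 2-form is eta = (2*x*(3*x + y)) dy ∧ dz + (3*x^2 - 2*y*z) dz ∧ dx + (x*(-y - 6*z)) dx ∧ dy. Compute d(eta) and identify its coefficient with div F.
d(eta) = (6*x + 2*y - 2*z) dx ∧ dy ∧ dz; div F = 6*x + 2*y - 2*z

For a 2-form in R^3 of the form above, applying d gives a 3-form with coefficient ∂P/∂x + ∂Q/∂y + ∂R/∂z:
  ∂P/∂x = 12*x + 2*y
  ∂Q/∂y = -2*z
  ∂R/∂z = -6*x
Sum = 6*x + 2*y - 2*z, which is exactly div F.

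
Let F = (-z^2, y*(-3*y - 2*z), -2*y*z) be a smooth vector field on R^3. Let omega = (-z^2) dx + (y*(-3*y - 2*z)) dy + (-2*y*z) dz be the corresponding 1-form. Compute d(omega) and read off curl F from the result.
d(omega) = (2*y - 2*z) dy ∧ dz + (-2*z) dz ∧ dx + (0) dx ∧ dy; curl F = (2*y - 2*z, -2*z, 0)

d omega = sum_{i<j} (∂f_j/∂x_i - ∂f_i/∂x_j) dx_i ∧ dx_j. Under the identification (dy ∧ dz, dz ∧ dx, dx ∧ dy) ↔ (e_x, e_y, e_z), the coefficients are exactly the components of curl F. Compute:
  ∂R/∂y - ∂Q/∂z = (-2*z) - (-2*y) = 2*y - 2*z
  ∂P/∂z - ∂R/∂x = (-2*z) - (0) = -2*z
  ∂Q/∂x - ∂P/∂y = (0) - (0) = 0.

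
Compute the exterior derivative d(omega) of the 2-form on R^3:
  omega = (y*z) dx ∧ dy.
d(omega) = (y) dx ∧ dy ∧ dz

For a 2-form omega = sum_{i<j} g_{ij} dx_i ∧ dx_j, the exterior derivative is
  d(omega) = sum_{i<j} d(g_{ij}) ∧ dx_i ∧ dx_j = sum_{i<j, k} (∂g_{ij}/∂x_k) dx_k ∧ dx_i ∧ dx_j.
Expand each term, using dx_k ∧ dx_i ∧ dx_j = sgn(permutation) dx_{(a)} ∧ dx_{(b)} ∧ dx_{(c)} with (a < b < c) sorted:
  d(y*z) includes (∂/∂z)(y*z) dz = (y) dz, which multiplied by dx ∧ dy gives (y) dx ∧ dy ∧ dz
Collecting like 3-forms: d(omega) = (y) dx ∧ dy ∧ dz.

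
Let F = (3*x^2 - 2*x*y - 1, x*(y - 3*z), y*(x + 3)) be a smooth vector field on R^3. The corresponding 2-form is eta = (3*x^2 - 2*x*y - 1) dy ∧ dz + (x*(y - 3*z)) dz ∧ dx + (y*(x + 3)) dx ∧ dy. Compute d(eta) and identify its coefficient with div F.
d(eta) = (7*x - 2*y) dx ∧ dy ∧ dz; div F = 7*x - 2*y

For a 2-form in R^3 of the form above, applying d gives a 3-form with coefficient ∂P/∂x + ∂Q/∂y + ∂R/∂z:
  ∂P/∂x = 6*x - 2*y
  ∂Q/∂y = x
  ∂R/∂z = 0
Sum = 7*x - 2*y, which is exactly div F.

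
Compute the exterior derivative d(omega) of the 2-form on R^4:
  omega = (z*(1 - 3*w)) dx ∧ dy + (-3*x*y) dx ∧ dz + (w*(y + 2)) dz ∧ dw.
d(omega) = (-3*w + 3*x + 1) dx ∧ dy ∧ dz + (-3*z) dx ∧ dy ∧ dw + (w) dy ∧ dz ∧ dw

For a 2-form omega = sum_{i<j} g_{ij} dx_i ∧ dx_j, the exterior derivative is
  d(omega) = sum_{i<j} d(g_{ij}) ∧ dx_i ∧ dx_j = sum_{i<j, k} (∂g_{ij}/∂x_k) dx_k ∧ dx_i ∧ dx_j.
Expand each term, using dx_k ∧ dx_i ∧ dx_j = sgn(permutation) dx_{(a)} ∧ dx_{(b)} ∧ dx_{(c)} with (a < b < c) sorted:
  d(z*(1 - 3*w)) includes (∂/∂z)(z*(1 - 3*w)) dz = (1 - 3*w) dz, which multiplied by dx ∧ dy gives (1 - 3*w) dx ∧ dy ∧ dz
  d(z*(1 - 3*w)) includes (∂/∂w)(z*(1 - 3*w)) dw = (-3*z) dw, which multiplied by dx ∧ dy gives (-3*z) dx ∧ dy ∧ dw
  d(-3*x*y) includes (∂/∂y)(-3*x*y) dy = (-3*x) dy, which multiplied by dx ∧ dz gives (3*x) dx ∧ dy ∧ dz
  d(w*(y + 2)) includes (∂/∂y)(w*(y + 2)) dy = (w) dy, which multiplied by dz ∧ dw gives (w) dy ∧ dz ∧ dw
Collecting like 3-forms: d(omega) = (-3*w + 3*x + 1) dx ∧ dy ∧ dz + (-3*z) dx ∧ dy ∧ dw + (w) dy ∧ dz ∧ dw.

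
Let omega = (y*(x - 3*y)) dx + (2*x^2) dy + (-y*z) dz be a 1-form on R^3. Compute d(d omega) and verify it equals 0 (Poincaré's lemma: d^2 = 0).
d(d omega) = 0

Step 1: d omega = sum_{i<j} (∂f_j/∂x_i - ∂f_i/∂x_j) dx_i ∧ dx_j:
  coeff of dx ∧ dy: 3*x + 6*y
  coeff of dx ∧ dz: 0
  coeff of dy ∧ dz: -z
Step 2: Apply d again to each 2-form coefficient. The only possible 3-form in R^3 is dx ∧ dy ∧ dz, with coefficient
  ∂(coeff of dy∧dz)/∂x - ∂(coeff of dx∧dz)/∂y + ∂(coeff of dx∧dy)/∂z
  = ∂/∂x (-z) - ∂/∂y (0) + ∂/∂z (3*x + 6*y).
Each of these terms simplifies to sums of mixed partials that cancel in pairs. The result is 0 (by equality of mixed partials for smooth functions — Schwarz / Clairaut).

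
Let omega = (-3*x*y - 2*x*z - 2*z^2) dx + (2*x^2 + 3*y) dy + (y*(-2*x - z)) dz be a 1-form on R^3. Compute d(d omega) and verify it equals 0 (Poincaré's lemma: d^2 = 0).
d(d omega) = 0

Step 1: d omega = sum_{i<j} (∂f_j/∂x_i - ∂f_i/∂x_j) dx_i ∧ dx_j:
  coeff of dx ∧ dy: 7*x
  coeff of dx ∧ dz: 2*x - 2*y + 4*z
  coeff of dy ∧ dz: -2*x - z
Step 2: Apply d again to each 2-form coefficient. The only possible 3-form in R^3 is dx ∧ dy ∧ dz, with coefficient
  ∂(coeff of dy∧dz)/∂x - ∂(coeff of dx∧dz)/∂y + ∂(coeff of dx∧dy)/∂z
  = ∂/∂x (-2*x - z) - ∂/∂y (2*x - 2*y + 4*z) + ∂/∂z (7*x).
Each of these terms simplifies to sums of mixed partials that cancel in pairs. The result is 0 (by equality of mixed partials for smooth functions — Schwarz / Clairaut).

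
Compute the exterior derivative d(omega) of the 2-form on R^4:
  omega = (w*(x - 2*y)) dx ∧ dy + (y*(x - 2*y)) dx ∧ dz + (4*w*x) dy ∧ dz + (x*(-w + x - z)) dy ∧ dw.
d(omega) = (-w + 3*x - 2*y - z) dx ∧ dy ∧ dw + (4*w - x + 4*y) dx ∧ dy ∧ dz + (5*x) dy ∧ dz ∧ dw

For a 2-form omega = sum_{i<j} g_{ij} dx_i ∧ dx_j, the exterior derivative is
  d(omega) = sum_{i<j} d(g_{ij}) ∧ dx_i ∧ dx_j = sum_{i<j, k} (∂g_{ij}/∂x_k) dx_k ∧ dx_i ∧ dx_j.
Expand each term, using dx_k ∧ dx_i ∧ dx_j = sgn(permutation) dx_{(a)} ∧ dx_{(b)} ∧ dx_{(c)} with (a < b < c) sorted:
  d(w*(x - 2*y)) includes (∂/∂w)(w*(x - 2*y)) dw = (x - 2*y) dw, which multiplied by dx ∧ dy gives (x - 2*y) dx ∧ dy ∧ dw
  d(y*(x - 2*y)) includes (∂/∂y)(y*(x - 2*y)) dy = (x - 4*y) dy, which multiplied by dx ∧ dz gives (-x + 4*y) dx ∧ dy ∧ dz
  d(4*w*x) includes (∂/∂x)(4*w*x) dx = (4*w) dx, which multiplied by dy ∧ dz gives (4*w) dx ∧ dy ∧ dz
  d(4*w*x) includes (∂/∂w)(4*w*x) dw = (4*x) dw, which multiplied by dy ∧ dz gives (4*x) dy ∧ dz ∧ dw
  d(x*(-w + x - z)) includes (∂/∂x)(x*(-w + x - z)) dx = (-w + 2*x - z) dx, which multiplied by dy ∧ dw gives (-w + 2*x - z) dx ∧ dy ∧ dw
  d(x*(-w + x - z)) includes (∂/∂z)(x*(-w + x - z)) dz = (-x) dz, which multiplied by dy ∧ dw gives (x) dy ∧ dz ∧ dw
Collecting like 3-forms: d(omega) = (-w + 3*x - 2*y - z) dx ∧ dy ∧ dw + (4*w - x + 4*y) dx ∧ dy ∧ dz + (5*x) dy ∧ dz ∧ dw.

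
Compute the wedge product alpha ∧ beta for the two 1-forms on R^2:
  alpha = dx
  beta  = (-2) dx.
alpha ∧ beta = 0

Distribute the wedge, using dx_i ∧ dx_j = -dx_j ∧ dx_i and dx_i ∧ dx_i = 0. For each pair (i, j) with i < j, the coefficient of dx_i ∧ dx_j in alpha ∧ beta is (alpha_i * beta_j - alpha_j * beta_i). Collecting: alpha ∧ beta = 0.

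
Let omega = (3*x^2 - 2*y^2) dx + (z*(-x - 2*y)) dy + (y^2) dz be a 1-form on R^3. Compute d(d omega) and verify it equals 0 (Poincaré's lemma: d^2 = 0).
d(d omega) = 0

Step 1: d omega = sum_{i<j} (∂f_j/∂x_i - ∂f_i/∂x_j) dx_i ∧ dx_j:
  coeff of dx ∧ dy: 4*y - z
  coeff of dx ∧ dz: 0
  coeff of dy ∧ dz: x + 4*y
Step 2: Apply d again to each 2-form coefficient. The only possible 3-form in R^3 is dx ∧ dy ∧ dz, with coefficient
  ∂(coeff of dy∧dz)/∂x - ∂(coeff of dx∧dz)/∂y + ∂(coeff of dx∧dy)/∂z
  = ∂/∂x (x + 4*y) - ∂/∂y (0) + ∂/∂z (4*y - z).
Each of these terms simplifies to sums of mixed partials that cancel in pairs. The result is 0 (by equality of mixed partials for smooth functions — Schwarz / Clairaut).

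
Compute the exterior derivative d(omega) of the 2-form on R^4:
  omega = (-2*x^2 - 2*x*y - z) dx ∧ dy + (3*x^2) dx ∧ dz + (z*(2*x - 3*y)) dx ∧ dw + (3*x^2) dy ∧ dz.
d(omega) = (6*x - 1) dx ∧ dy ∧ dz + (3*z) dx ∧ dy ∧ dw + (-2*x + 3*y) dx ∧ dz ∧ dw

For a 2-form omega = sum_{i<j} g_{ij} dx_i ∧ dx_j, the exterior derivative is
  d(omega) = sum_{i<j} d(g_{ij}) ∧ dx_i ∧ dx_j = sum_{i<j, k} (∂g_{ij}/∂x_k) dx_k ∧ dx_i ∧ dx_j.
Expand each term, using dx_k ∧ dx_i ∧ dx_j = sgn(permutation) dx_{(a)} ∧ dx_{(b)} ∧ dx_{(c)} with (a < b < c) sorted:
  d(-2*x^2 - 2*x*y - z) includes (∂/∂z)(-2*x^2 - 2*x*y - z) dz = (-1) dz, which multiplied by dx ∧ dy gives (-1) dx ∧ dy ∧ dz
  d(z*(2*x - 3*y)) includes (∂/∂y)(z*(2*x - 3*y)) dy = (-3*z) dy, which multiplied by dx ∧ dw gives (3*z) dx ∧ dy ∧ dw
  d(z*(2*x - 3*y)) includes (∂/∂z)(z*(2*x - 3*y)) dz = (2*x - 3*y) dz, which multiplied by dx ∧ dw gives (-2*x + 3*y) dx ∧ dz ∧ dw
  d(3*x^2) includes (∂/∂x)(3*x^2) dx = (6*x) dx, which multiplied by dy ∧ dz gives (6*x) dx ∧ dy ∧ dz
Collecting like 3-forms: d(omega) = (6*x - 1) dx ∧ dy ∧ dz + (3*z) dx ∧ dy ∧ dw + (-2*x + 3*y) dx ∧ dz ∧ dw.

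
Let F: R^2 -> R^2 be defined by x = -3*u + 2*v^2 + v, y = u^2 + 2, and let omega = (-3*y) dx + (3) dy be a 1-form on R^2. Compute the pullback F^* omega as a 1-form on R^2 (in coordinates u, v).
F^* omega = (9*u^2 + 6*u + 18) du + (-12*u^2*v - 3*u^2 - 24*v - 6) dv

Using F^*(f dg) = (f ∘ F) d(g ∘ F), substitute each coordinate x_i by F_i(u, v) in f_i, and replace dx_i by d F_i = (∂F_i/∂u) du + (∂F_i/∂v) dv.
  For the x component: f_1(F) = -3*u^2 - 6; d F_1 = (-3) du + (4*v + 1) dv
  For the y component: f_2(F) = 3; d F_2 = (2*u) du + (0) dv
Combining and collecting du, dv coefficients:
  coeff of du: 9*u^2 + 6*u + 18
  coeff of dv: -12*u^2*v - 3*u^2 - 24*v - 6
F^* omega = (9*u^2 + 6*u + 18) du + (-12*u^2*v - 3*u^2 - 24*v - 6) dv.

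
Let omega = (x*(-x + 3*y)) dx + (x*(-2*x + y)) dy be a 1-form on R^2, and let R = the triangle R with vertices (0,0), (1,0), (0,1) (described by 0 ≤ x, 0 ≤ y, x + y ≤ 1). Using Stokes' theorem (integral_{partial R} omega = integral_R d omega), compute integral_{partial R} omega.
integral_(partial R) omega = -1

Stokes: integral_partial_R omega = integral_R d omega with d omega = (∂Q/∂x - ∂P/∂y) dx ∧ dy.
  ∂Q/∂x = -4*x + y
  ∂P/∂y = 3*x
  integrand = ∂Q/∂x - ∂P/∂y = -7*x + y.
Integrating over R: integral_0^1 integral_0^{1-x} (-7*x + y) dy dx = -1.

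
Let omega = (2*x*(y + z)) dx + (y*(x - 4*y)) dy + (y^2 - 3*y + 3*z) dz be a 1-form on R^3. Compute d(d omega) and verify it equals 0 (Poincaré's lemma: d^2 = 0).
d(d omega) = 0

Step 1: d omega = sum_{i<j} (∂f_j/∂x_i - ∂f_i/∂x_j) dx_i ∧ dx_j:
  coeff of dx ∧ dy: -2*x + y
  coeff of dx ∧ dz: -2*x
  coeff of dy ∧ dz: 2*y - 3
Step 2: Apply d again to each 2-form coefficient. The only possible 3-form in R^3 is dx ∧ dy ∧ dz, with coefficient
  ∂(coeff of dy∧dz)/∂x - ∂(coeff of dx∧dz)/∂y + ∂(coeff of dx∧dy)/∂z
  = ∂/∂x (2*y - 3) - ∂/∂y (-2*x) + ∂/∂z (-2*x + y).
Each of these terms simplifies to sums of mixed partials that cancel in pairs. The result is 0 (by equality of mixed partials for smooth functions — Schwarz / Clairaut).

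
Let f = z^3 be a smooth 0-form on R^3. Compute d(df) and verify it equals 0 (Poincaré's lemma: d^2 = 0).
d(df) = 0

Step 1: df = sum_i (∂f/∂x_i) dx_i = (0) dx + (0) dy + (3*z^2) dz.
Step 2: Apply d again. Using the 1-form formula, the coefficient of dx ∧ dy in d(df) is ∂^2 f/∂x ∂y - ∂^2 f/∂y ∂x = (0) - (0) = 0 (equality of mixed partials for smooth f).
Similarly for dx ∧ dz and dy ∧ dz — all coefficients vanish. So d(df) = 0.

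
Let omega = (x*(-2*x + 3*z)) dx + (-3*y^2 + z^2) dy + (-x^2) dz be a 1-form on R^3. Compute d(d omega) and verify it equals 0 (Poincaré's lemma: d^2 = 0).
d(d omega) = 0

Step 1: d omega = sum_{i<j} (∂f_j/∂x_i - ∂f_i/∂x_j) dx_i ∧ dx_j:
  coeff of dx ∧ dy: 0
  coeff of dx ∧ dz: -5*x
  coeff of dy ∧ dz: -2*z
Step 2: Apply d again to each 2-form coefficient. The only possible 3-form in R^3 is dx ∧ dy ∧ dz, with coefficient
  ∂(coeff of dy∧dz)/∂x - ∂(coeff of dx∧dz)/∂y + ∂(coeff of dx∧dy)/∂z
  = ∂/∂x (-2*z) - ∂/∂y (-5*x) + ∂/∂z (0).
Each of these terms simplifies to sums of mixed partials that cancel in pairs. The result is 0 (by equality of mixed partials for smooth functions — Schwarz / Clairaut).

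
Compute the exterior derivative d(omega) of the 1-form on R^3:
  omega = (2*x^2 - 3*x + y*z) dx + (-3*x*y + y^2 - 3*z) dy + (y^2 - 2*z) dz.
d(omega) = (-3*y - z) dx ∧ dy + (-y) dx ∧ dz + (2*y + 3) dy ∧ dz

For a 1-form omega = sum_i f_i dx_i, the exterior derivative is
  d(omega) = sum_{i < j} (∂f_j/∂x_i - ∂f_i/∂x_j) dx_i ∧ dx_j.
  coefficient of dx ∧ dy: ∂f_2/∂x - ∂f_1/∂y = ∂(-3*x*y + y^2 - 3*z)/∂x - ∂(2*x^2 - 3*x + y*z)/∂y = -3*y - z
  coefficient of dx ∧ dz: ∂f_3/∂x - ∂f_1/∂z = ∂(y^2 - 2*z)/∂x - ∂(2*x^2 - 3*x + y*z)/∂z = -y
  coefficient of dy ∧ dz: ∂f_3/∂y - ∂f_2/∂z = ∂(y^2 - 2*z)/∂y - ∂(-3*x*y + y^2 - 3*z)/∂z = 2*y + 3
Assembling: d(omega) = (-3*y - z) dx ∧ dy + (-y) dx ∧ dz + (2*y + 3) dy ∧ dz.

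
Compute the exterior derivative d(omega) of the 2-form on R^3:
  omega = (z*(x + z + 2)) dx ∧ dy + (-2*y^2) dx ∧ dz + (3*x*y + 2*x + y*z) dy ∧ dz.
d(omega) = (x + 7*y + 2*z + 4) dx ∧ dy ∧ dz

For a 2-form omega = sum_{i<j} g_{ij} dx_i ∧ dx_j, the exterior derivative is
  d(omega) = sum_{i<j} d(g_{ij}) ∧ dx_i ∧ dx_j = sum_{i<j, k} (∂g_{ij}/∂x_k) dx_k ∧ dx_i ∧ dx_j.
Expand each term, using dx_k ∧ dx_i ∧ dx_j = sgn(permutation) dx_{(a)} ∧ dx_{(b)} ∧ dx_{(c)} with (a < b < c) sorted:
  d(z*(x + z + 2)) includes (∂/∂z)(z*(x + z + 2)) dz = (x + 2*z + 2) dz, which multiplied by dx ∧ dy gives (x + 2*z + 2) dx ∧ dy ∧ dz
  d(-2*y^2) includes (∂/∂y)(-2*y^2) dy = (-4*y) dy, which multiplied by dx ∧ dz gives (4*y) dx ∧ dy ∧ dz
  d(3*x*y + 2*x + y*z) includes (∂/∂x)(3*x*y + 2*x + y*z) dx = (3*y + 2) dx, which multiplied by dy ∧ dz gives (3*y + 2) dx ∧ dy ∧ dz
Collecting like 3-forms: d(omega) = (x + 7*y + 2*z + 4) dx ∧ dy ∧ dz.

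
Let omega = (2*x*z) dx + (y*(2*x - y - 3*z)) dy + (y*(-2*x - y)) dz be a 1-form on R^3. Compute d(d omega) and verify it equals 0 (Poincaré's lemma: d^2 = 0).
d(d omega) = 0

Step 1: d omega = sum_{i<j} (∂f_j/∂x_i - ∂f_i/∂x_j) dx_i ∧ dx_j:
  coeff of dx ∧ dy: 2*y
  coeff of dx ∧ dz: -2*x - 2*y
  coeff of dy ∧ dz: -2*x + y
Step 2: Apply d again to each 2-form coefficient. The only possible 3-form in R^3 is dx ∧ dy ∧ dz, with coefficient
  ∂(coeff of dy∧dz)/∂x - ∂(coeff of dx∧dz)/∂y + ∂(coeff of dx∧dy)/∂z
  = ∂/∂x (-2*x + y) - ∂/∂y (-2*x - 2*y) + ∂/∂z (2*y).
Each of these terms simplifies to sums of mixed partials that cancel in pairs. The result is 0 (by equality of mixed partials for smooth functions — Schwarz / Clairaut).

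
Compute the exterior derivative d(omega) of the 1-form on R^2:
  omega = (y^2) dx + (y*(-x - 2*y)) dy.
d(omega) = (-3*y) dx ∧ dy

For a 1-form omega = sum_i f_i dx_i, the exterior derivative is
  d(omega) = sum_{i < j} (∂f_j/∂x_i - ∂f_i/∂x_j) dx_i ∧ dx_j.
  coefficient of dx ∧ dy: ∂f_2/∂x - ∂f_1/∂y = ∂(y*(-x - 2*y))/∂x - ∂(y^2)/∂y = -3*y
Assembling: d(omega) = (-3*y) dx ∧ dy.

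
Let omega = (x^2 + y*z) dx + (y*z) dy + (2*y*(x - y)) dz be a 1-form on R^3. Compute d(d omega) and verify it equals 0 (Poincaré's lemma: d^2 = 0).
d(d omega) = 0

Step 1: d omega = sum_{i<j} (∂f_j/∂x_i - ∂f_i/∂x_j) dx_i ∧ dx_j:
  coeff of dx ∧ dy: -z
  coeff of dx ∧ dz: y
  coeff of dy ∧ dz: 2*x - 5*y
Step 2: Apply d again to each 2-form coefficient. The only possible 3-form in R^3 is dx ∧ dy ∧ dz, with coefficient
  ∂(coeff of dy∧dz)/∂x - ∂(coeff of dx∧dz)/∂y + ∂(coeff of dx∧dy)/∂z
  = ∂/∂x (2*x - 5*y) - ∂/∂y (y) + ∂/∂z (-z).
Each of these terms simplifies to sums of mixed partials that cancel in pairs. The result is 0 (by equality of mixed partials for smooth functions — Schwarz / Clairaut).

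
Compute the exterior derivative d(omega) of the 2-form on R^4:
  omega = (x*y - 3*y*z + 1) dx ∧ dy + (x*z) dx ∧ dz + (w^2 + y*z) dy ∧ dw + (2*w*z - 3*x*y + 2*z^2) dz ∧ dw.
d(omega) = (-3*y) dx ∧ dy ∧ dz + (-3*x - y) dy ∧ dz ∧ dw + (-3*y) dx ∧ dz ∧ dw

For a 2-form omega = sum_{i<j} g_{ij} dx_i ∧ dx_j, the exterior derivative is
  d(omega) = sum_{i<j} d(g_{ij}) ∧ dx_i ∧ dx_j = sum_{i<j, k} (∂g_{ij}/∂x_k) dx_k ∧ dx_i ∧ dx_j.
Expand each term, using dx_k ∧ dx_i ∧ dx_j = sgn(permutation) dx_{(a)} ∧ dx_{(b)} ∧ dx_{(c)} with (a < b < c) sorted:
  d(x*y - 3*y*z + 1) includes (∂/∂z)(x*y - 3*y*z + 1) dz = (-3*y) dz, which multiplied by dx ∧ dy gives (-3*y) dx ∧ dy ∧ dz
  d(w^2 + y*z) includes (∂/∂z)(w^2 + y*z) dz = (y) dz, which multiplied by dy ∧ dw gives (-y) dy ∧ dz ∧ dw
  d(2*w*z - 3*x*y + 2*z^2) includes (∂/∂x)(2*w*z - 3*x*y + 2*z^2) dx = (-3*y) dx, which multiplied by dz ∧ dw gives (-3*y) dx ∧ dz ∧ dw
  d(2*w*z - 3*x*y + 2*z^2) includes (∂/∂y)(2*w*z - 3*x*y + 2*z^2) dy = (-3*x) dy, which multiplied by dz ∧ dw gives (-3*x) dy ∧ dz ∧ dw
Collecting like 3-forms: d(omega) = (-3*y) dx ∧ dy ∧ dz + (-3*x - y) dy ∧ dz ∧ dw + (-3*y) dx ∧ dz ∧ dw.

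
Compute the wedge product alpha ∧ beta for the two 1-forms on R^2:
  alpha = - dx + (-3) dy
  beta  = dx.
alpha ∧ beta = (3) dx ∧ dy

Distribute the wedge, using dx_i ∧ dx_j = -dx_j ∧ dx_i and dx_i ∧ dx_i = 0. For each pair (i, j) with i < j, the coefficient of dx_i ∧ dx_j in alpha ∧ beta is (alpha_i * beta_j - alpha_j * beta_i). Collecting: alpha ∧ beta = (3) dx ∧ dy.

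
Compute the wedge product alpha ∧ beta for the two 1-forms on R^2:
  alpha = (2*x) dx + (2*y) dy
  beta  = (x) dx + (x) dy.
alpha ∧ beta = (2*x*(x - y)) dx ∧ dy

Distribute the wedge, using dx_i ∧ dx_j = -dx_j ∧ dx_i and dx_i ∧ dx_i = 0. For each pair (i, j) with i < j, the coefficient of dx_i ∧ dx_j in alpha ∧ beta is (alpha_i * beta_j - alpha_j * beta_i). Collecting: alpha ∧ beta = (2*x*(x - y)) dx ∧ dy.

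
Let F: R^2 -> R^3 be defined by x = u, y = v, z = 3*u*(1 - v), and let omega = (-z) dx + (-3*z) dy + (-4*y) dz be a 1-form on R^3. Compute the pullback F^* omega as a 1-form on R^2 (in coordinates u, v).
F^* omega = (3*u*v - 3*u + 12*v^2 - 12*v) du + (3*u*(7*v - 3)) dv

Using F^*(f dg) = (f ∘ F) d(g ∘ F), substitute each coordinate x_i by F_i(u, v) in f_i, and replace dx_i by d F_i = (∂F_i/∂u) du + (∂F_i/∂v) dv.
  For the x component: f_1(F) = 3*u*(v - 1); d F_1 = (1) du + (0) dv
  For the y component: f_2(F) = 9*u*(v - 1); d F_2 = (0) du + (1) dv
  For the z component: f_3(F) = -4*v; d F_3 = (3 - 3*v) du + (-3*u) dv
Combining and collecting du, dv coefficients:
  coeff of du: 3*u*v - 3*u + 12*v^2 - 12*v
  coeff of dv: 3*u*(7*v - 3)
F^* omega = (3*u*v - 3*u + 12*v^2 - 12*v) du + (3*u*(7*v - 3)) dv.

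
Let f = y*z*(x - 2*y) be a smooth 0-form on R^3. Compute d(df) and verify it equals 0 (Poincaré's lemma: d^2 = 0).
d(df) = 0

Step 1: df = sum_i (∂f/∂x_i) dx_i = (y*z) dx + (z*(x - 4*y)) dy + (y*(x - 2*y)) dz.
Step 2: Apply d again. Using the 1-form formula, the coefficient of dx ∧ dy in d(df) is ∂^2 f/∂x ∂y - ∂^2 f/∂y ∂x = (z) - (z) = 0 (equality of mixed partials for smooth f).
Similarly for dx ∧ dz and dy ∧ dz — all coefficients vanish. So d(df) = 0.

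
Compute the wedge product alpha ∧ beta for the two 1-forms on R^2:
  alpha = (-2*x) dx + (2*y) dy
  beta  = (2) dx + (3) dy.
alpha ∧ beta = (-6*x - 4*y) dx ∧ dy

Distribute the wedge, using dx_i ∧ dx_j = -dx_j ∧ dx_i and dx_i ∧ dx_i = 0. For each pair (i, j) with i < j, the coefficient of dx_i ∧ dx_j in alpha ∧ beta is (alpha_i * beta_j - alpha_j * beta_i). Collecting: alpha ∧ beta = (-6*x - 4*y) dx ∧ dy.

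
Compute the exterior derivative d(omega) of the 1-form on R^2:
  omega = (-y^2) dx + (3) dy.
d(omega) = (2*y) dx ∧ dy

For a 1-form omega = sum_i f_i dx_i, the exterior derivative is
  d(omega) = sum_{i < j} (∂f_j/∂x_i - ∂f_i/∂x_j) dx_i ∧ dx_j.
  coefficient of dx ∧ dy: ∂f_2/∂x - ∂f_1/∂y = ∂(3)/∂x - ∂(-y^2)/∂y = 2*y
Assembling: d(omega) = (2*y) dx ∧ dy.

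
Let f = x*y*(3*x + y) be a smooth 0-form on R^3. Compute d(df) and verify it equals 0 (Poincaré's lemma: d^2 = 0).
d(df) = 0

Step 1: df = sum_i (∂f/∂x_i) dx_i = (y*(6*x + y)) dx + (x*(3*x + 2*y)) dy + (0) dz.
Step 2: Apply d again. Using the 1-form formula, the coefficient of dx ∧ dy in d(df) is ∂^2 f/∂x ∂y - ∂^2 f/∂y ∂x = (6*x + 2*y) - (6*x + 2*y) = 0 (equality of mixed partials for smooth f).
Similarly for dx ∧ dz and dy ∧ dz — all coefficients vanish. So d(df) = 0.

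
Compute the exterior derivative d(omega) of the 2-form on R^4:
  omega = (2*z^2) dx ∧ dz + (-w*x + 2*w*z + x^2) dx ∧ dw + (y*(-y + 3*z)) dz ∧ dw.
d(omega) = (-2*w) dx ∧ dz ∧ dw + (-2*y + 3*z) dy ∧ dz ∧ dw

For a 2-form omega = sum_{i<j} g_{ij} dx_i ∧ dx_j, the exterior derivative is
  d(omega) = sum_{i<j} d(g_{ij}) ∧ dx_i ∧ dx_j = sum_{i<j, k} (∂g_{ij}/∂x_k) dx_k ∧ dx_i ∧ dx_j.
Expand each term, using dx_k ∧ dx_i ∧ dx_j = sgn(permutation) dx_{(a)} ∧ dx_{(b)} ∧ dx_{(c)} with (a < b < c) sorted:
  d(-w*x + 2*w*z + x^2) includes (∂/∂z)(-w*x + 2*w*z + x^2) dz = (2*w) dz, which multiplied by dx ∧ dw gives (-2*w) dx ∧ dz ∧ dw
  d(y*(-y + 3*z)) includes (∂/∂y)(y*(-y + 3*z)) dy = (-2*y + 3*z) dy, which multiplied by dz ∧ dw gives (-2*y + 3*z) dy ∧ dz ∧ dw
Collecting like 3-forms: d(omega) = (-2*w) dx ∧ dz ∧ dw + (-2*y + 3*z) dy ∧ dz ∧ dw.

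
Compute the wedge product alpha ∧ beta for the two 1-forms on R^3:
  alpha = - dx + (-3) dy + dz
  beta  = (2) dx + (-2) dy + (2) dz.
alpha ∧ beta = (8) dx ∧ dy + (-4) dx ∧ dz + (-4) dy ∧ dz

Distribute the wedge, using dx_i ∧ dx_j = -dx_j ∧ dx_i and dx_i ∧ dx_i = 0. For each pair (i, j) with i < j, the coefficient of dx_i ∧ dx_j in alpha ∧ beta is (alpha_i * beta_j - alpha_j * beta_i). Collecting: alpha ∧ beta = (8) dx ∧ dy + (-4) dx ∧ dz + (-4) dy ∧ dz.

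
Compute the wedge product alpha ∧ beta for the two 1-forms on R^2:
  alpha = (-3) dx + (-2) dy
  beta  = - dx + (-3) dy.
alpha ∧ beta = (7) dx ∧ dy

Distribute the wedge, using dx_i ∧ dx_j = -dx_j ∧ dx_i and dx_i ∧ dx_i = 0. For each pair (i, j) with i < j, the coefficient of dx_i ∧ dx_j in alpha ∧ beta is (alpha_i * beta_j - alpha_j * beta_i). Collecting: alpha ∧ beta = (7) dx ∧ dy.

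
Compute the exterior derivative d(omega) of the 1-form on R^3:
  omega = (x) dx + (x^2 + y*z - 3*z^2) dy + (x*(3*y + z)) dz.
d(omega) = (2*x) dx ∧ dy + (3*y + z) dx ∧ dz + (3*x - y + 6*z) dy ∧ dz

For a 1-form omega = sum_i f_i dx_i, the exterior derivative is
  d(omega) = sum_{i < j} (∂f_j/∂x_i - ∂f_i/∂x_j) dx_i ∧ dx_j.
  coefficient of dx ∧ dy: ∂f_2/∂x - ∂f_1/∂y = ∂(x^2 + y*z - 3*z^2)/∂x - ∂(x)/∂y = 2*x
  coefficient of dx ∧ dz: ∂f_3/∂x - ∂f_1/∂z = ∂(x*(3*y + z))/∂x - ∂(x)/∂z = 3*y + z
  coefficient of dy ∧ dz: ∂f_3/∂y - ∂f_2/∂z = ∂(x*(3*y + z))/∂y - ∂(x^2 + y*z - 3*z^2)/∂z = 3*x - y + 6*z
Assembling: d(omega) = (2*x) dx ∧ dy + (3*y + z) dx ∧ dz + (3*x - y + 6*z) dy ∧ dz.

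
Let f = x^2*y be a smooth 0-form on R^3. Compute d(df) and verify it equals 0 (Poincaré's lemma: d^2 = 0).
d(df) = 0

Step 1: df = sum_i (∂f/∂x_i) dx_i = (2*x*y) dx + (x^2) dy + (0) dz.
Step 2: Apply d again. Using the 1-form formula, the coefficient of dx ∧ dy in d(df) is ∂^2 f/∂x ∂y - ∂^2 f/∂y ∂x = (2*x) - (2*x) = 0 (equality of mixed partials for smooth f).
Similarly for dx ∧ dz and dy ∧ dz — all coefficients vanish. So d(df) = 0.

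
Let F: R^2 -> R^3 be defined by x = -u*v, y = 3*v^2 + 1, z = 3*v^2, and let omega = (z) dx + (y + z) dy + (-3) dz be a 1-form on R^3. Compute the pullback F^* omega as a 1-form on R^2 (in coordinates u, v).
F^* omega = (-3*v^3) du + (3*v*(-u*v + 12*v^2 - 4)) dv

Using F^*(f dg) = (f ∘ F) d(g ∘ F), substitute each coordinate x_i by F_i(u, v) in f_i, and replace dx_i by d F_i = (∂F_i/∂u) du + (∂F_i/∂v) dv.
  For the x component: f_1(F) = 3*v^2; d F_1 = (-v) du + (-u) dv
  For the y component: f_2(F) = 6*v^2 + 1; d F_2 = (0) du + (6*v) dv
  For the z component: f_3(F) = -3; d F_3 = (0) du + (6*v) dv
Combining and collecting du, dv coefficients:
  coeff of du: -3*v^3
  coeff of dv: 3*v*(-u*v + 12*v^2 - 4)
F^* omega = (-3*v^3) du + (3*v*(-u*v + 12*v^2 - 4)) dv.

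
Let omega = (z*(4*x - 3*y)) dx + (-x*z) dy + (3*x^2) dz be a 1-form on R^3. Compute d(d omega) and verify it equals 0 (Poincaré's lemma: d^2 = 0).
d(d omega) = 0

Step 1: d omega = sum_{i<j} (∂f_j/∂x_i - ∂f_i/∂x_j) dx_i ∧ dx_j:
  coeff of dx ∧ dy: 2*z
  coeff of dx ∧ dz: 2*x + 3*y
  coeff of dy ∧ dz: x
Step 2: Apply d again to each 2-form coefficient. The only possible 3-form in R^3 is dx ∧ dy ∧ dz, with coefficient
  ∂(coeff of dy∧dz)/∂x - ∂(coeff of dx∧dz)/∂y + ∂(coeff of dx∧dy)/∂z
  = ∂/∂x (x) - ∂/∂y (2*x + 3*y) + ∂/∂z (2*z).
Each of these terms simplifies to sums of mixed partials that cancel in pairs. The result is 0 (by equality of mixed partials for smooth functions — Schwarz / Clairaut).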